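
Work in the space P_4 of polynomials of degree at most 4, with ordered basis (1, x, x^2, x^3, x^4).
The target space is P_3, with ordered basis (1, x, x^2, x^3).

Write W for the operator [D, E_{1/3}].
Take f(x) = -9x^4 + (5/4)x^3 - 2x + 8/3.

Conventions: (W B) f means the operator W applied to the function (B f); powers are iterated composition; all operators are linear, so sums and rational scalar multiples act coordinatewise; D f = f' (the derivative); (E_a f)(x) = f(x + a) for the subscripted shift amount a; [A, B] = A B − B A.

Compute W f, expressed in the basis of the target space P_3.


E_{1/3} f = -9x^4 - (43/4)x^3 - (19/4)x^2 - (35/12)x + 209/108
D E_{1/3} f = -36x^3 - (129/4)x^2 - (19/2)x - 35/12
D f = -36x^3 + (15/4)x^2 - 2
E_{1/3} D f = -36x^3 - (129/4)x^2 - (19/2)x - 35/12
[D, E_{1/3}] f = 0

the result is g(x) = 0


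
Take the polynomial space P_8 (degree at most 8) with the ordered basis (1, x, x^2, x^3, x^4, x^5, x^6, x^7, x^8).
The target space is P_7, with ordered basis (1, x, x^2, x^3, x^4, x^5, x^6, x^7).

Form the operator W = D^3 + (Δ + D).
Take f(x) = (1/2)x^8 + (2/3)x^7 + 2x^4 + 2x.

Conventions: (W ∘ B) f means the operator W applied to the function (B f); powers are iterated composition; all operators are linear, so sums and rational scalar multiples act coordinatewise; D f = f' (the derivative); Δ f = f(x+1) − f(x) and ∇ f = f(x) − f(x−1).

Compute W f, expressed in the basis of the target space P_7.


the image equals g(x) = 8x^7 + (70/3)x^6 + 210x^5 + (595/3)x^4 + (202/3)x^3 + 40x^2 + (194/3)x + 43/6

D f = 4x^7 + (14/3)x^6 + 8x^3 + 2
D D f = 28x^6 + 28x^5 + 24x^2
D D D f = 168x^5 + 140x^4 + 48x
Δ f = 4x^7 + (56/3)x^6 + 42x^5 + (175/3)x^4 + (178/3)x^3 + 40x^2 + (50/3)x + 31/6
D f = 4x^7 + (14/3)x^6 + 8x^3 + 2
(Δ + D) f = 8x^7 + (70/3)x^6 + 42x^5 + (175/3)x^4 + (202/3)x^3 + 40x^2 + (50/3)x + 43/6
(D^3 + (Δ + D)) f = 8x^7 + (70/3)x^6 + 210x^5 + (595/3)x^4 + (202/3)x^3 + 40x^2 + (194/3)x + 43/6


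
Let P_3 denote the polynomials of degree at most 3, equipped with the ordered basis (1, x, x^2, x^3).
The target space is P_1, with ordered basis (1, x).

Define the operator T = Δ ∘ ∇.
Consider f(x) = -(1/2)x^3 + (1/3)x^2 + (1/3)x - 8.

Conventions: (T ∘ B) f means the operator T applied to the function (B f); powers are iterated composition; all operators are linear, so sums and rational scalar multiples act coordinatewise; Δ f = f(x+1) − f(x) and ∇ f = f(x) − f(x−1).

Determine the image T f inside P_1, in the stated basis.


the image equals g(x) = -3x + 2/3

∇ f = -(3/2)x^2 + (13/6)x - 1/2
Δ ∇ f = -3x + 2/3


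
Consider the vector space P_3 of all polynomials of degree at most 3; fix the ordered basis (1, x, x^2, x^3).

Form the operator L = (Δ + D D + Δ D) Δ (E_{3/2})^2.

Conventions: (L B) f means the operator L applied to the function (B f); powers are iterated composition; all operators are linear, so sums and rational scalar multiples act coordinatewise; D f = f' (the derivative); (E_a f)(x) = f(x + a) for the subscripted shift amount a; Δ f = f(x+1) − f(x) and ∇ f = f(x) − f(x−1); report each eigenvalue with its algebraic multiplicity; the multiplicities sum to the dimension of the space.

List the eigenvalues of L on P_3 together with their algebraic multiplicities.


image of 1: 0
image of x: 0
image of x^2: 2
image of x^3: 6x + 36
the matrix is upper triangular; its diagonal is (0, 0, 0, 0)
for a triangular matrix the eigenvalues are the diagonal entries, with algebraic multiplicity their repetition count

λ = 0 (multiplicity 4)


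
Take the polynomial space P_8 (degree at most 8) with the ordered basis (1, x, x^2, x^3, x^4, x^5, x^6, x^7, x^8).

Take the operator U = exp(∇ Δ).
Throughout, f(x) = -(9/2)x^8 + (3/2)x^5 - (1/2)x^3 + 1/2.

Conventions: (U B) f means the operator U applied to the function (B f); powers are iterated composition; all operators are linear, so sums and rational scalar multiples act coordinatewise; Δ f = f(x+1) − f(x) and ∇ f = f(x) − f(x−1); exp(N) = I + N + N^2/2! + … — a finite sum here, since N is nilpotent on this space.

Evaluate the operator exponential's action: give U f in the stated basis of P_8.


order-1 term: -252x^6 - 630x^4 + 30x^3 - 252x^2 + 12x - 9
order-2 term: -3780x^4 - 7560x^2 + 90x - 1134
order-3 term: -15120x^2 - 7560
order-4 term: -7560
the series for exp(∇ Δ) f terminates at order 4
exp(∇ Δ) f = -(9/2)x^8 - 252x^6 + (3/2)x^5 - 4410x^4 + (59/2)x^3 - 22932x^2 + 102x - 32525/2

the image equals g(x) = -(9/2)x^8 - 252x^6 + (3/2)x^5 - 4410x^4 + (59/2)x^3 - 22932x^2 + 102x - 32525/2


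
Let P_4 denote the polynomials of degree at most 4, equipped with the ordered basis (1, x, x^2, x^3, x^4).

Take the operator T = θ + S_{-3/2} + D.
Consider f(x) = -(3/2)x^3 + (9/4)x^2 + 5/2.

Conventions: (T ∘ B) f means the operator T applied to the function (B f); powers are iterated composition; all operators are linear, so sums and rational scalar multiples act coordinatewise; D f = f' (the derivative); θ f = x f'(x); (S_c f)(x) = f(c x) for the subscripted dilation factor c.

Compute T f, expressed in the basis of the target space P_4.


g(x) = (9/16)x^3 + (81/16)x^2 + (9/2)x + 5/2

θ f = -(9/2)x^3 + (9/2)x^2
S_{-3/2} f = (81/16)x^3 + (81/16)x^2 + 5/2
D f = -(9/2)x^2 + (9/2)x
(θ + S_{-3/2} + D) f = (9/16)x^3 + (81/16)x^2 + (9/2)x + 5/2


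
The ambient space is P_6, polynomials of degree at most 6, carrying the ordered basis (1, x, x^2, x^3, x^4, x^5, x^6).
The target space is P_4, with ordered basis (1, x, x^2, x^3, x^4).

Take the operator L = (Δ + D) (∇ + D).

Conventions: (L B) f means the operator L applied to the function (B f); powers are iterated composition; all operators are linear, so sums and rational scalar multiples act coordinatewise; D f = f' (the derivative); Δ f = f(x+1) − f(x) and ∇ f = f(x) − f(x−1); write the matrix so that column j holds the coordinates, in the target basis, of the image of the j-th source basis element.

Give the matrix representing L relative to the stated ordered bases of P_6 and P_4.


the matrix is [[0, 0, 8, 0, 10, 0, 14]; [0, 0, 0, 24, 0, 50, 0]; [0, 0, 0, 0, 48, 0, 150]; [0, 0, 0, 0, 0, 80, 0]; [0, 0, 0, 0, 0, 0, 120]] (rows listed top to bottom)

image of 1: 0
image of x: 0
image of x^2: 8
image of x^3: 24x
image of x^4: 48x^2 + 10
image of x^5: 80x^3 + 50x
image of x^6: 120x^4 + 150x^2 + 14
each image's coordinates form column j of the matrix


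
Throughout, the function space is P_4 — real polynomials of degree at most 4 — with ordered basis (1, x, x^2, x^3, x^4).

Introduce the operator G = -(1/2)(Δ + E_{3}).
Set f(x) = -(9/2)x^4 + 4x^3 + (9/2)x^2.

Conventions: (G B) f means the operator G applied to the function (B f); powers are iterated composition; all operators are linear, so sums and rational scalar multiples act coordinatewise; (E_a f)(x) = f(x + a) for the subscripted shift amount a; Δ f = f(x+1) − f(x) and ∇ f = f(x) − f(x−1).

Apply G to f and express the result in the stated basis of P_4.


the result is g(x) = (9/4)x^4 + 34x^3 + (435/4)x^2 + 174x + 106

Δ f = -18x^3 - 15x^2 + 3x + 4
E_{3} f = -(9/2)x^4 - 50x^3 - (405/2)x^2 - 351x - 216
(Δ + E_{3}) f = -(9/2)x^4 - 68x^3 - (435/2)x^2 - 348x - 212
(-(1/2)(Δ + E_{3})) f = (9/4)x^4 + 34x^3 + (435/4)x^2 + 174x + 106


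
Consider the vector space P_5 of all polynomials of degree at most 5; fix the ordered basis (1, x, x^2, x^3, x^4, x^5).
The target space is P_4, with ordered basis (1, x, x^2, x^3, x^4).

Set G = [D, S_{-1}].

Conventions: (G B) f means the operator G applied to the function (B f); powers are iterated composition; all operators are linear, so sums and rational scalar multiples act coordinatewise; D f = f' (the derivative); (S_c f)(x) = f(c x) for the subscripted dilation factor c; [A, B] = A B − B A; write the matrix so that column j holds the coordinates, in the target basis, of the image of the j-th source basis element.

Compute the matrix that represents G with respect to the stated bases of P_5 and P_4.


image of 1: 0
image of x: -2
image of x^2: 4x
image of x^3: -6x^2
image of x^4: 8x^3
image of x^5: -10x^4
each image's coordinates form column j of the matrix

the matrix is [[0, -2, 0, 0, 0, 0]; [0, 0, 4, 0, 0, 0]; [0, 0, 0, -6, 0, 0]; [0, 0, 0, 0, 8, 0]; [0, 0, 0, 0, 0, -10]] (rows listed top to bottom)


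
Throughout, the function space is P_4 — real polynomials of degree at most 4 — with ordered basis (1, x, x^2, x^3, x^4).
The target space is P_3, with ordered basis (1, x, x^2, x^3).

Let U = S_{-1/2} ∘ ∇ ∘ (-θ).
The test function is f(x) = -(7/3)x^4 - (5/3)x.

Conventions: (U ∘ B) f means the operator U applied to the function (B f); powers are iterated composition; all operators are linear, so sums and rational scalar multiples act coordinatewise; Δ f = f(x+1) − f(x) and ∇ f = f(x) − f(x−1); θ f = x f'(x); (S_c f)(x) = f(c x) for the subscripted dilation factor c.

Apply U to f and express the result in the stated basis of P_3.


θ f = -(28/3)x^4 - (5/3)x
(-θ) f = (28/3)x^4 + (5/3)x
∇ (-θ) f = (112/3)x^3 - 56x^2 + (112/3)x - 23/3
S_{-1/2} ∇ (-θ) f = -(14/3)x^3 - 14x^2 - (56/3)x - 23/3

the result is g(x) = -(14/3)x^3 - 14x^2 - (56/3)x - 23/3


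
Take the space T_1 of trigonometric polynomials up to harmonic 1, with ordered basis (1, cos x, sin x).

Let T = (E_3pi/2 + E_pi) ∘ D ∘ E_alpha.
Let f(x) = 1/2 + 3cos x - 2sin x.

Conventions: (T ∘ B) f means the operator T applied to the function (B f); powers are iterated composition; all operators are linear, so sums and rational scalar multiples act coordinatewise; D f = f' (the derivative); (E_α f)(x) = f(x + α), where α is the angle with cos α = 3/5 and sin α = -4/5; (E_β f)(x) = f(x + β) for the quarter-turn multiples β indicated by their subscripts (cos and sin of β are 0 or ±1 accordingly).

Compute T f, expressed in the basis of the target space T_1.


E_alpha f = 1/2 + (17/5)cos x + (6/5)sin x
D E_alpha f = (6/5)cos x - (17/5)sin x
E_3pi/2 D E_alpha f = (17/5)cos x + (6/5)sin x
E_pi D E_alpha f = -(6/5)cos x + (17/5)sin x
(E_3pi/2 + E_pi) D E_alpha f = (11/5)cos x + (23/5)sin x

g(x) = (11/5)cos x + (23/5)sin x


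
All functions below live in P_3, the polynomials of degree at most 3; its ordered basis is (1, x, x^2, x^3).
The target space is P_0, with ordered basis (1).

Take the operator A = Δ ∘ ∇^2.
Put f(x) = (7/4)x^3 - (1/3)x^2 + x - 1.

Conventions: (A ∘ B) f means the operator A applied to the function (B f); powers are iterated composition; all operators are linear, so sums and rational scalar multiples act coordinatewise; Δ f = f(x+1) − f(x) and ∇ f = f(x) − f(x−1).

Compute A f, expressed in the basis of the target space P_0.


∇ f = (21/4)x^2 - (71/12)x + 37/12
∇ ∇ f = (21/2)x - 67/6
Δ ∇^2 f = 21/2

the image equals g(x) = 21/2


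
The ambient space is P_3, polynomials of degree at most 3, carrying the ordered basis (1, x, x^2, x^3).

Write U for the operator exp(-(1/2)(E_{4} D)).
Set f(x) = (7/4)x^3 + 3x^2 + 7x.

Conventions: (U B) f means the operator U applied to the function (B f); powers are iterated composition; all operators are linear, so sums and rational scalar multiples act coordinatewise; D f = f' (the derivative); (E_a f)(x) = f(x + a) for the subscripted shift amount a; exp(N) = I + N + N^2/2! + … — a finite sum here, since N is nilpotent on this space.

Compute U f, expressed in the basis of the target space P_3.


order-1 term: -(21/8)x^2 - 24x - 115/2
order-2 term: (21/16)x + 45/4
order-3 term: -7/32
the series for exp(-(1/2)(E_{4} D)) f terminates at order 3
exp(-(1/2)(E_{4} D)) f = (7/4)x^3 + (3/8)x^2 - (251/16)x - 1487/32

the result is g(x) = (7/4)x^3 + (3/8)x^2 - (251/16)x - 1487/32


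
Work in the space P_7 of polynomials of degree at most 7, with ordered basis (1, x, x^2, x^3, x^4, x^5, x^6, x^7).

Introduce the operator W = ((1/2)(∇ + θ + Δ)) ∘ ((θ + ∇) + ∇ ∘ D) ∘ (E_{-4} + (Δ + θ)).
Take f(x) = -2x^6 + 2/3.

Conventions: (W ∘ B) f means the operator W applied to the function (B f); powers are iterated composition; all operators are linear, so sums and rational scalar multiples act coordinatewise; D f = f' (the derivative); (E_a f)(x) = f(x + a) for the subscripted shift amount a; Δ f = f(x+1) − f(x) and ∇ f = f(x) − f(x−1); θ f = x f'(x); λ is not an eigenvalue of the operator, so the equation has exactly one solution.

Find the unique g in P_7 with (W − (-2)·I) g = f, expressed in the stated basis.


write g with unknown coordinates in the stated basis and equate coefficients in (W − (-2)·I) g = f
solving from the highest basis element down gives g = -(1/64)x^6 + (3/112)x^5 + (1955/3136)x^4 - (319/128)x^3 - (164055/12544)x^2 + (16505/256)x - 77479/2688
check: W g = -(63/32)x^6 - (3/56)x^5 - (1955/1568)x^4 + (319/64)x^3 + (164055/6272)x^2 - (16505/128)x + 26125/448
so W g − (-2)·g = -2x^6 + 2/3 = f ✓

the result is g(x) = -(1/64)x^6 + (3/112)x^5 + (1955/3136)x^4 - (319/128)x^3 - (164055/12544)x^2 + (16505/256)x - 77479/2688


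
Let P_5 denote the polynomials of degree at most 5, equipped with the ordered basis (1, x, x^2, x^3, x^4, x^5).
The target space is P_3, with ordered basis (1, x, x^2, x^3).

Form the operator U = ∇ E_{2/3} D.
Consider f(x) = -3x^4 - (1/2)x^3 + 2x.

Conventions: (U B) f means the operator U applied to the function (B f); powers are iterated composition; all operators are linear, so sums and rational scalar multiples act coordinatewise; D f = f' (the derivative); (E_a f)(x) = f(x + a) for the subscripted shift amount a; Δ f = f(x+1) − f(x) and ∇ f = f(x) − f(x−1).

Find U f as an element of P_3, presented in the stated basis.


D f = -12x^3 - (3/2)x^2 + 2
E_{2/3} D f = -12x^3 - (51/2)x^2 - 18x - 20/9
∇ (E_{2/3} D) f = -36x^2 - 15x - 9/2

the image equals g(x) = -36x^2 - 15x - 9/2


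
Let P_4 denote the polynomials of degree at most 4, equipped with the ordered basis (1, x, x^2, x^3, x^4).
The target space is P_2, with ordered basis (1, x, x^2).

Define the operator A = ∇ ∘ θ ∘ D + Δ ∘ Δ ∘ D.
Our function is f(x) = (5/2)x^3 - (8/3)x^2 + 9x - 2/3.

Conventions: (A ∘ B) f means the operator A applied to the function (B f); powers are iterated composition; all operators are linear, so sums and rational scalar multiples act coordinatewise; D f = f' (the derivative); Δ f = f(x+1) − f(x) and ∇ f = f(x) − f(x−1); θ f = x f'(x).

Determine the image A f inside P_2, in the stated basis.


the result is g(x) = 30x - 16/3

D f = (15/2)x^2 - (16/3)x + 9
θ D f = 15x^2 - (16/3)x
∇ θ D f = 30x - 61/3
D f = (15/2)x^2 - (16/3)x + 9
Δ D f = 15x + 13/6
Δ Δ D f = 15
(∇ ∘ θ ∘ D + Δ ∘ Δ ∘ D) f = 30x - 16/3


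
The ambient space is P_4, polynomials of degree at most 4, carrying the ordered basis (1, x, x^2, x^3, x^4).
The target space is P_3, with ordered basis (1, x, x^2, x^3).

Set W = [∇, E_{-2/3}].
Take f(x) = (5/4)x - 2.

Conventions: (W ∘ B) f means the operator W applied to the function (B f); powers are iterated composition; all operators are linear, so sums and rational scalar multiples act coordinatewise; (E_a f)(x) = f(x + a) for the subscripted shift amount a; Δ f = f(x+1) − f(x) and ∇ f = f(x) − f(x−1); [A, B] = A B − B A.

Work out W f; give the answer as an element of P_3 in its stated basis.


the result is g(x) = 0

E_{-2/3} f = (5/4)x - 17/6
∇ E_{-2/3} f = 5/4
∇ f = 5/4
E_{-2/3} ∇ f = 5/4
[∇, E_{-2/3}] f = 0


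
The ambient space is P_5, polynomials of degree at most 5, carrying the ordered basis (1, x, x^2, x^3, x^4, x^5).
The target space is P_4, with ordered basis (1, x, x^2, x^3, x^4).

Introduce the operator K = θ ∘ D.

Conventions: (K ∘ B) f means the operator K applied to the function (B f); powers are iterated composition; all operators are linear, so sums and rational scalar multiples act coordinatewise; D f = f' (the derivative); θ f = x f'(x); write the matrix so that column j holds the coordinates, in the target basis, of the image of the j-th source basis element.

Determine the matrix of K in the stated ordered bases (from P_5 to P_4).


image of 1: 0
image of x: 0
image of x^2: 2x
image of x^3: 6x^2
image of x^4: 12x^3
image of x^5: 20x^4
each image's coordinates form column j of the matrix

the matrix is [[0, 0, 0, 0, 0, 0]; [0, 0, 2, 0, 0, 0]; [0, 0, 0, 6, 0, 0]; [0, 0, 0, 0, 12, 0]; [0, 0, 0, 0, 0, 20]] (rows listed top to bottom)


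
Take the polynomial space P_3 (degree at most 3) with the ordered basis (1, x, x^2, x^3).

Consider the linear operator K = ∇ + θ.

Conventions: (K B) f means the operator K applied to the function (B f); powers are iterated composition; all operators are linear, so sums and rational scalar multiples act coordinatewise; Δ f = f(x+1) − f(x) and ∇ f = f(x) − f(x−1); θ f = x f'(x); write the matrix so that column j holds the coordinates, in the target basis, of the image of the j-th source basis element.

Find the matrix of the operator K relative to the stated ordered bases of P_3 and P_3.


image of 1: 0
image of x: x + 1
image of x^2: 2x^2 + 2x - 1
image of x^3: 3x^3 + 3x^2 - 3x + 1
each image's coordinates form column j of the matrix

the matrix is [[0, 1, -1, 1]; [0, 1, 2, -3]; [0, 0, 2, 3]; [0, 0, 0, 3]] (rows listed top to bottom)


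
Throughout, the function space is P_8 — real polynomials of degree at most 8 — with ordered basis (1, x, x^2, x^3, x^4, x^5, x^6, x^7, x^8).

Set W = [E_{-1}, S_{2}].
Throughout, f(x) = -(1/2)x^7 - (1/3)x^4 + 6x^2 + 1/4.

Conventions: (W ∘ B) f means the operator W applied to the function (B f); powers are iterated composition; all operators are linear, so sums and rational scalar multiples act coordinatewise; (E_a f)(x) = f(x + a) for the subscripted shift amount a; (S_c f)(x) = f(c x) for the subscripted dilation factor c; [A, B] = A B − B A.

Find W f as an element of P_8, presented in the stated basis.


g(x) = 224x^6 - 1008x^5 + 1960x^4 - (6268/3)x^3 + 1278x^2 - (1339/3)x + 153/2

S_{2} f = -64x^7 - (16/3)x^4 + 24x^2 + 1/4
E_{-1} S_{2} f = -64x^7 + 448x^6 - 1344x^5 + (6704/3)x^4 - (6656/3)x^3 + 1336x^2 - (1424/3)x + 995/12
E_{-1} f = -(1/2)x^7 + (7/2)x^6 - (21/2)x^5 + (103/6)x^4 - (97/6)x^3 + (29/2)x^2 - (85/6)x + 77/12
S_{2} E_{-1} f = -64x^7 + 224x^6 - 336x^5 + (824/3)x^4 - (388/3)x^3 + 58x^2 - (85/3)x + 77/12
[E_{-1}, S_{2}] f = 224x^6 - 1008x^5 + 1960x^4 - (6268/3)x^3 + 1278x^2 - (1339/3)x + 153/2


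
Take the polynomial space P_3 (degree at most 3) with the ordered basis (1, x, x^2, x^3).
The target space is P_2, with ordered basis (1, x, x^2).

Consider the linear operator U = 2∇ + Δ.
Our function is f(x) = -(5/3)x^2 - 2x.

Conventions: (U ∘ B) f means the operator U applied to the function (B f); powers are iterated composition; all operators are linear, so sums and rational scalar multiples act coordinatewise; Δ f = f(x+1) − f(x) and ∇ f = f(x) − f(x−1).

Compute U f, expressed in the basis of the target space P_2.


g(x) = -10x - 13/3

∇ f = -(10/3)x - 1/3
(2∇) f = -(20/3)x - 2/3
Δ f = -(10/3)x - 11/3
(2∇ + Δ) f = -10x - 13/3


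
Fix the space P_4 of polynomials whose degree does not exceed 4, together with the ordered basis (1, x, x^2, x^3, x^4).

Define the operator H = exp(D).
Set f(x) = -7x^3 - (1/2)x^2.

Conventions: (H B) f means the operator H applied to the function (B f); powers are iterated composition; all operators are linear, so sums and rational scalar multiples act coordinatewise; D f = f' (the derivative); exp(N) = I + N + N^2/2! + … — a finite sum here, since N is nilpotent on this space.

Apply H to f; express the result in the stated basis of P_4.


order-1 term: -21x^2 - x
order-2 term: -21x - 1/2
order-3 term: -7
the series for exp(D) f terminates at order 3
exp(D) f = -7x^3 - (43/2)x^2 - 22x - 15/2

g(x) = -7x^3 - (43/2)x^2 - 22x - 15/2


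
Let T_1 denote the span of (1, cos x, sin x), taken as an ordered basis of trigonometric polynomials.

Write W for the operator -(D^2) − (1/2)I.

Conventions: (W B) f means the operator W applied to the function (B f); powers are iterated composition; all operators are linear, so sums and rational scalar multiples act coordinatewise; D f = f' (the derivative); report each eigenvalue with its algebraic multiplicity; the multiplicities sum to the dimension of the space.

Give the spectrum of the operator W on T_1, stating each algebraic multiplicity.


image of 1: -1/2
image of cos x: (1/2)cos x
image of sin x: (1/2)sin x
the matrix is diagonal; its diagonal is (-1/2, 1/2, 1/2)
for a triangular matrix the eigenvalues are the diagonal entries, with algebraic multiplicity their repetition count

λ = -1/2 (multiplicity 1), λ = 1/2 (multiplicity 2)


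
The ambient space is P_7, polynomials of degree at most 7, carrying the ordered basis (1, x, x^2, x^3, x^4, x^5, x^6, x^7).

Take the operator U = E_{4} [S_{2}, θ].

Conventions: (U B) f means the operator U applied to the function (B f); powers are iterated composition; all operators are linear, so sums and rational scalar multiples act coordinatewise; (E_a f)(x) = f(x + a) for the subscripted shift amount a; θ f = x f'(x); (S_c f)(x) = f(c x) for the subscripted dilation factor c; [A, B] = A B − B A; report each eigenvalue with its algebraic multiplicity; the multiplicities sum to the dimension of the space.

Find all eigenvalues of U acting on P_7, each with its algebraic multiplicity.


image of 1: 0
image of x: 0
image of x^2: 0
image of x^3: 0
image of x^4: 0
image of x^5: 0
image of x^6: 0
image of x^7: 0
the matrix is upper triangular; its diagonal is (0, 0, 0, 0, 0, 0, 0, 0)
for a triangular matrix the eigenvalues are the diagonal entries, with algebraic multiplicity their repetition count

λ = 0 (multiplicity 8)


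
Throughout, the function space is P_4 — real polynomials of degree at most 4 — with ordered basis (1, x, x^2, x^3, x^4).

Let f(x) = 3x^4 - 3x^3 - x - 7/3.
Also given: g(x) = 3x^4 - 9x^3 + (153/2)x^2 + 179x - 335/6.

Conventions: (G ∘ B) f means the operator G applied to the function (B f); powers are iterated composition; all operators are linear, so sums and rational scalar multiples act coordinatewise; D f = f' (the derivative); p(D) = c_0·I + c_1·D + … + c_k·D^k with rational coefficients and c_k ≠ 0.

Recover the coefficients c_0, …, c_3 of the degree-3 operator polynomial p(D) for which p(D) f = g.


c_0 = 1, c_1 = -1/2, c_2 = 2, c_3 = 3

D^0 f = 3x^4 - 3x^3 - x - 7/3
D^1 f = 12x^3 - 9x^2 - 1
D^2 f = 36x^2 - 18x
D^3 f = 72x - 18
matching coefficients of g against c_0 f + c_1 Df + … from the top degree down determines the c_i
solution: c_0 = 1, c_1 = -1/2, c_2 = 2, c_3 = 3


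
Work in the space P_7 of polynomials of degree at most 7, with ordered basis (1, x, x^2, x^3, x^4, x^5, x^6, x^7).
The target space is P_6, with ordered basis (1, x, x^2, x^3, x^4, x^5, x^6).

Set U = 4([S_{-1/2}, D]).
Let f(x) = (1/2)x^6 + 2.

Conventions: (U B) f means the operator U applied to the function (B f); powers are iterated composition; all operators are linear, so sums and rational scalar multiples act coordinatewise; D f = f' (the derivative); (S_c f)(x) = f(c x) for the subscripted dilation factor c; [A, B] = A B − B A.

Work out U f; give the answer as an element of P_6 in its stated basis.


g(x) = -(9/16)x^5

D f = 3x^5
S_{-1/2} D f = -(3/32)x^5
S_{-1/2} f = (1/128)x^6 + 2
D S_{-1/2} f = (3/64)x^5
[S_{-1/2}, D] f = -(9/64)x^5
(4([S_{-1/2}, D])) f = -(9/16)x^5


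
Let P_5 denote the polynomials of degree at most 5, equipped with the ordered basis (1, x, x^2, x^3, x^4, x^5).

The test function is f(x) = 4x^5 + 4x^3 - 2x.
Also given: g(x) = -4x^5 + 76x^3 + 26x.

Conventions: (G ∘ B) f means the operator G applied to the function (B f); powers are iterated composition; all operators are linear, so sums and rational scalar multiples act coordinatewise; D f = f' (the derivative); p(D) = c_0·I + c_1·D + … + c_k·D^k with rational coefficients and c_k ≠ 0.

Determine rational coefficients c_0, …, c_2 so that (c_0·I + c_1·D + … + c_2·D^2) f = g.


c_0 = -1, c_1 = 0, c_2 = 1

D^0 f = 4x^5 + 4x^3 - 2x
D^1 f = 20x^4 + 12x^2 - 2
D^2 f = 80x^3 + 24x
matching coefficients of g against c_0 f + c_1 Df + … from the top degree down determines the c_i
solution: c_0 = -1, c_1 = 0, c_2 = 1


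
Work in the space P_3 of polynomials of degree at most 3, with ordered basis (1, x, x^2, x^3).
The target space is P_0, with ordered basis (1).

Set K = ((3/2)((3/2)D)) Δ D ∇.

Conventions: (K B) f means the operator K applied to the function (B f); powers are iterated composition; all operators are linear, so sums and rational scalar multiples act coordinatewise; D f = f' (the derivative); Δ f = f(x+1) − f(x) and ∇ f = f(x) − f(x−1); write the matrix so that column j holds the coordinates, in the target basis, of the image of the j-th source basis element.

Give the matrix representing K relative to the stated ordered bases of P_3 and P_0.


image of 1: 0
image of x: 0
image of x^2: 0
image of x^3: 0
each image's coordinates form column j of the matrix

the matrix is [[0, 0, 0, 0]] (rows listed top to bottom)


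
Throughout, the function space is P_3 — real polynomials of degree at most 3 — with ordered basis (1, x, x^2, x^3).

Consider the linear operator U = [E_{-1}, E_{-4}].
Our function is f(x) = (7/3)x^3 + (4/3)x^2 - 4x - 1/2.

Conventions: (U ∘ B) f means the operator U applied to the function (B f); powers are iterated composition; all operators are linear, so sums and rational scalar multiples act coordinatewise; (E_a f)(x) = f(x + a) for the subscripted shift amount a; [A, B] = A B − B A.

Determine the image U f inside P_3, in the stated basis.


E_{-4} f = (7/3)x^3 - (80/3)x^2 + (292/3)x - 225/2
E_{-1} E_{-4} f = (7/3)x^3 - (101/3)x^2 + (473/3)x - 1433/6
E_{-1} f = (7/3)x^3 - (17/3)x^2 + (1/3)x + 5/2
E_{-4} E_{-1} f = (7/3)x^3 - (101/3)x^2 + (473/3)x - 1433/6
[E_{-1}, E_{-4}] f = 0

g(x) = 0


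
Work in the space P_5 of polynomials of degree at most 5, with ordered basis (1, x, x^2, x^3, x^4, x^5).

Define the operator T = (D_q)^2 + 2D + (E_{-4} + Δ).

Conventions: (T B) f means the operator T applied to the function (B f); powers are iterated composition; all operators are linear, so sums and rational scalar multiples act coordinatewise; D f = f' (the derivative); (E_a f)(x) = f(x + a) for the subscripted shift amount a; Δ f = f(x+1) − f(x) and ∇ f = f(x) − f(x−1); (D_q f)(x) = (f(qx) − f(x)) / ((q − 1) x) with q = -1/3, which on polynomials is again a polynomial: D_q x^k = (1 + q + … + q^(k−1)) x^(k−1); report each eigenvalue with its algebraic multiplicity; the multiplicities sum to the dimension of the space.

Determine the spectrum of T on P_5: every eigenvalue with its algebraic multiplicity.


λ = 1 (multiplicity 6)

image of 1: 1
image of x: x - 1
image of x^2: x^2 - 2x + 53/3
image of x^3: x^3 - 3x^2 + (1391/27)x - 63
image of x^4: x^4 - 4x^3 + (24926/243)x^2 - 252x + 257
image of x^5: x^5 - 5x^4 + (373010/2187)x^3 - 630x^2 + 1285x - 1023
the matrix is upper triangular; its diagonal is (1, 1, 1, 1, 1, 1)
for a triangular matrix the eigenvalues are the diagonal entries, with algebraic multiplicity their repetition count


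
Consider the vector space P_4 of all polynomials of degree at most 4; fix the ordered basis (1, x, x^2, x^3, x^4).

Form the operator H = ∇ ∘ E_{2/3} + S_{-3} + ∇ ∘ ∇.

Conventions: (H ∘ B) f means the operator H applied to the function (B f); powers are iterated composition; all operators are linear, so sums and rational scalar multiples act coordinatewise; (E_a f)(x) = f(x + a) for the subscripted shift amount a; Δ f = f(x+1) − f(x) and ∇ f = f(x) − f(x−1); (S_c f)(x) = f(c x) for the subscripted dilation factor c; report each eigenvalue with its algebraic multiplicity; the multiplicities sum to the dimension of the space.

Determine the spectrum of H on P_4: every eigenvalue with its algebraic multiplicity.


image of 1: 1
image of x: -3x + 1
image of x^2: 9x^2 + 2x + 7/3
image of x^3: -27x^3 + 3x^2 + 7x - 17/3
image of x^4: 81x^4 + 4x^3 + 14x^2 - (68/3)x + 383/27
the matrix is upper triangular; its diagonal is (1, -3, 9, -27, 81)
for a triangular matrix the eigenvalues are the diagonal entries, with algebraic multiplicity their repetition count

λ = -27 (multiplicity 1), λ = -3 (multiplicity 1), λ = 1 (multiplicity 1), λ = 9 (multiplicity 1), λ = 81 (multiplicity 1)


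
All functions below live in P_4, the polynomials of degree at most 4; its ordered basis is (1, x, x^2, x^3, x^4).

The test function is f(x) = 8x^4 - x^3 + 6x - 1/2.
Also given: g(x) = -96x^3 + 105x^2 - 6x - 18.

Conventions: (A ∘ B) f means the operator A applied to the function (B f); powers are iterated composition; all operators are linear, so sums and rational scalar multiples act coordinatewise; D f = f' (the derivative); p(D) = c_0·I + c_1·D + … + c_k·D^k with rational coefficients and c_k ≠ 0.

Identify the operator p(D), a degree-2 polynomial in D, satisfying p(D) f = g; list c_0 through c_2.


c_0 = 0, c_1 = -3, c_2 = 1

D^0 f = 8x^4 - x^3 + 6x - 1/2
D^1 f = 32x^3 - 3x^2 + 6
D^2 f = 96x^2 - 6x
matching coefficients of g against c_0 f + c_1 Df + … from the top degree down determines the c_i
solution: c_0 = 0, c_1 = -3, c_2 = 1


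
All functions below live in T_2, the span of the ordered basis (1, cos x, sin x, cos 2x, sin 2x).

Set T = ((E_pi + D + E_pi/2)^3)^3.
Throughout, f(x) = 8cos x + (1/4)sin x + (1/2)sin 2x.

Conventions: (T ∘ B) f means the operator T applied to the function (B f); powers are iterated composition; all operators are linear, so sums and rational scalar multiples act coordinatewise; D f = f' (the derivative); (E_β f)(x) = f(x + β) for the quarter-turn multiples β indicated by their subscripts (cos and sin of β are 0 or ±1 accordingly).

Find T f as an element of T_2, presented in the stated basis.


the image equals g(x) = (18825/2)cos x + (24175/4)sin x + 256cos 2x

E_pi f = -8cos x - (1/4)sin x + (1/2)sin 2x
D f = (1/4)cos x - 8sin x + cos 2x
E_pi/2 f = (1/4)cos x - 8sin x - (1/2)sin 2x
(E_pi + D + E_pi/2) f = -(15/2)cos x - (65/4)sin x + cos 2x
E_pi (E_pi + D + E_pi/2) f = (15/2)cos x + (65/4)sin x + cos 2x
D (E_pi + D + E_pi/2) f = -(65/4)cos x + (15/2)sin x - 2sin 2x
E_pi/2 (E_pi + D + E_pi/2) f = -(65/4)cos x + (15/2)sin x - cos 2x
(E_pi + D + E_pi/2) (E_pi + D + E_pi/2) f = -25cos x + (125/4)sin x - 2sin 2x
E_pi (E_pi + D + E_pi/2) (E_pi + D + E_pi/2) f = 25cos x - (125/4)sin x - 2sin 2x
D (E_pi + D + E_pi/2) (E_pi + D + E_pi/2) f = (125/4)cos x + 25sin x - 4cos 2x
E_pi/2 (E_pi + D + E_pi/2) (E_pi + D + E_pi/2) f = (125/4)cos x + 25sin x + 2sin 2x
(E_pi + D + E_pi/2) (E_pi + D + E_pi/2) (E_pi + D + E_pi/2) f = (175/2)cos x + (75/4)sin x - 4cos 2x
E_pi (E_pi + D + E_pi/2)^3 f = -(175/2)cos x - (75/4)sin x - 4cos 2x
D (E_pi + D + E_pi/2)^3 f = (75/4)cos x - (175/2)sin x + 8sin 2x
E_pi/2 (E_pi + D + E_pi/2)^3 f = (75/4)cos x - (175/2)sin x + 4cos 2x
(E_pi + D + E_pi/2) (E_pi + D + E_pi/2)^3 f = -50cos x - (775/4)sin x + 8sin 2x
E_pi (E_pi + D + E_pi/2) (E_pi + D + E_pi/2)^3 f = 50cos x + (775/4)sin x + 8sin 2x
D (E_pi + D + E_pi/2) (E_pi + D + E_pi/2)^3 f = -(775/4)cos x + 50sin x + 16cos 2x
E_pi/2 (E_pi + D + E_pi/2) (E_pi + D + E_pi/2)^3 f = -(775/4)cos x + 50sin x - 8sin 2x
(E_pi + D + E_pi/2) (E_pi + D + E_pi/2) (E_pi + D + E_pi/2)^3 f = -(675/2)cos x + (1175/4)sin x + 16cos 2x
E_pi (E_pi + D + E_pi/2) (E_pi + D + E_pi/2) (E_pi + D + E_pi/2)^3 f = (675/2)cos x - (1175/4)sin x + 16cos 2x
D (E_pi + D + E_pi/2) (E_pi + D + E_pi/2) (E_pi + D + E_pi/2)^3 f = (1175/4)cos x + (675/2)sin x - 32sin 2x
E_pi/2 (E_pi + D + E_pi/2) (E_pi + D + E_pi/2) (E_pi + D + E_pi/2)^3 f = (1175/4)cos x + (675/2)sin x - 16cos 2x
(E_pi + D + E_pi/2) (E_pi + D + E_pi/2) (E_pi + D + E_pi/2) (E_pi + D + E_pi/2)^3 f = 925cos x + (1525/4)sin x - 32sin 2x
E_pi (E_pi + D + E_pi/2)^3 (E_pi + D + E_pi/2)^3 f = -925cos x - (1525/4)sin x - 32sin 2x
D (E_pi + D + E_pi/2)^3 (E_pi + D + E_pi/2)^3 f = (1525/4)cos x - 925sin x - 64cos 2x
E_pi/2 (E_pi + D + E_pi/2)^3 (E_pi + D + E_pi/2)^3 f = (1525/4)cos x - 925sin x + 32sin 2x
(E_pi + D + E_pi/2) (E_pi + D + E_pi/2)^3 (E_pi + D + E_pi/2)^3 f = -(325/2)cos x - (8925/4)sin x - 64cos 2x
E_pi (E_pi + D + E_pi/2) (E_pi + D + E_pi/2)^3 (E_pi + D + E_pi/2)^3 f = (325/2)cos x + (8925/4)sin x - 64cos 2x
D (E_pi + D + E_pi/2) (E_pi + D + E_pi/2)^3 (E_pi + D + E_pi/2)^3 f = -(8925/4)cos x + (325/2)sin x + 128sin 2x
E_pi/2 (E_pi + D + E_pi/2) (E_pi + D + E_pi/2)^3 (E_pi + D + E_pi/2)^3 f = -(8925/4)cos x + (325/2)sin x + 64cos 2x
(E_pi + D + E_pi/2) (E_pi + D + E_pi/2) (E_pi + D + E_pi/2)^3 (E_pi + D + E_pi/2)^3 f = -4300cos x + (10225/4)sin x + 128sin 2x
E_pi (E_pi + D + E_pi/2) (E_pi + D + E_pi/2) (E_pi + D + E_pi/2)^3 (E_pi + D + E_pi/2)^3 f = 4300cos x - (10225/4)sin x + 128sin 2x
D (E_pi + D + E_pi/2) (E_pi + D + E_pi/2) (E_pi + D + E_pi/2)^3 (E_pi + D + E_pi/2)^3 f = (10225/4)cos x + 4300sin x + 256cos 2x
E_pi/2 (E_pi + D + E_pi/2) (E_pi + D + E_pi/2) (E_pi + D + E_pi/2)^3 (E_pi + D + E_pi/2)^3 f = (10225/4)cos x + 4300sin x - 128sin 2x
(E_pi + D + E_pi/2) (E_pi + D + E_pi/2) (E_pi + D + E_pi/2) (E_pi + D + E_pi/2)^3 (E_pi + D + E_pi/2)^3 f = (18825/2)cos x + (24175/4)sin x + 256cos 2x


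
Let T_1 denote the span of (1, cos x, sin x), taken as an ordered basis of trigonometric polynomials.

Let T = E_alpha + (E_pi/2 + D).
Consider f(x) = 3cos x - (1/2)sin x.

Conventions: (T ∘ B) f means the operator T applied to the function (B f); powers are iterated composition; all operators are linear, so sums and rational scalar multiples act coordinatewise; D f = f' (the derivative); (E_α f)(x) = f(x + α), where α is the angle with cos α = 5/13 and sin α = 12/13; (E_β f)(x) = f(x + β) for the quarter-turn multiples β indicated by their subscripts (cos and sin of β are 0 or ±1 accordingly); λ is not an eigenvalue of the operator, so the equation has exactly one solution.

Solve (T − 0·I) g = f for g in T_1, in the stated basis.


the result is g(x) = (34/113)cos x + (223/226)sin x

write g with unknown coordinates in the stated basis and equate coefficients in (T − 0·I) g = f
solving from the highest basis element down gives g = (34/113)cos x + (223/226)sin x
check: T g = 3cos x - (1/2)sin x
so T g − 0·g = 3cos x - (1/2)sin x = f ✓


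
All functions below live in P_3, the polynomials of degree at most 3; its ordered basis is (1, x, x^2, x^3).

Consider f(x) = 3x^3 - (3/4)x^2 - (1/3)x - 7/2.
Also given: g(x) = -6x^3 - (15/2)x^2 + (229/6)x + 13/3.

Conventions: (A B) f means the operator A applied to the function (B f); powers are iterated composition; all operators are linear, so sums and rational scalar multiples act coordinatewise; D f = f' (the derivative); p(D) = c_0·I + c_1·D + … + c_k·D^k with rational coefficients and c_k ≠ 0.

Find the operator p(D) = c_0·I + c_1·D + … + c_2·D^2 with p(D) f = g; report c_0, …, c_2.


D^0 f = 3x^3 - (3/4)x^2 - (1/3)x - 7/2
D^1 f = 9x^2 - (3/2)x - 1/3
D^2 f = 18x - 3/2
matching coefficients of g against c_0 f + c_1 Df + … from the top degree down determines the c_i
solution: c_0 = -2, c_1 = -1, c_2 = 2

c_0 = -2, c_1 = -1, c_2 = 2


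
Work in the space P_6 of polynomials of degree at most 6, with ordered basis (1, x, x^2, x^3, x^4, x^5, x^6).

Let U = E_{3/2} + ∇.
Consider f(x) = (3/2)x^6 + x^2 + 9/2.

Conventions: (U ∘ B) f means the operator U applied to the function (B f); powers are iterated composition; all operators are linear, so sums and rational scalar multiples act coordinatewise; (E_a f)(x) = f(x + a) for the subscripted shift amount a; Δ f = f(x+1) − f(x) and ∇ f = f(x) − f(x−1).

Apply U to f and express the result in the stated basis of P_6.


the image equals g(x) = (3/2)x^6 + (45/2)x^5 + (225/8)x^4 + (525/4)x^3 + (2957/32)x^2 + (2635/32)x + 2731/128

E_{3/2} f = (3/2)x^6 + (27/2)x^5 + (405/8)x^4 + (405/4)x^3 + (3677/32)x^2 + (2283/32)x + 3051/128
∇ f = 9x^5 - (45/2)x^4 + 30x^3 - (45/2)x^2 + 11x - 5/2
(E_{3/2} + ∇) f = (3/2)x^6 + (45/2)x^5 + (225/8)x^4 + (525/4)x^3 + (2957/32)x^2 + (2635/32)x + 2731/128


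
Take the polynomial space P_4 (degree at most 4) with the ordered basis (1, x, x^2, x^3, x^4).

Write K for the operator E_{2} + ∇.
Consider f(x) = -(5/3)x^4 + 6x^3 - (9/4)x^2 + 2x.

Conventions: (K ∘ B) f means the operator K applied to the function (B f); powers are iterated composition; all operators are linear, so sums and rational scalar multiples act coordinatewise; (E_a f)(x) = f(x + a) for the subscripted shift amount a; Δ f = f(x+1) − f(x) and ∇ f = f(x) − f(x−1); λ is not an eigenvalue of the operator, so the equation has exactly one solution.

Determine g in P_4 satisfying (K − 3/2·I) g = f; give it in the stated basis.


write g with unknown coordinates in the stated basis and equate coefficients in (K − 3/2·I) g = f
solving from the highest basis element down gives g = (10/3)x^4 + 68x^3 + (2697/2)x^2 + 17642x + 115267
check: K g = (10/3)x^4 + 108x^3 + (4041/2)x^2 + 26465x + 345801/2
so K g − 3/2·g = -(5/3)x^4 + 6x^3 - (9/4)x^2 + 2x = f ✓

the image equals g(x) = (10/3)x^4 + 68x^3 + (2697/2)x^2 + 17642x + 115267


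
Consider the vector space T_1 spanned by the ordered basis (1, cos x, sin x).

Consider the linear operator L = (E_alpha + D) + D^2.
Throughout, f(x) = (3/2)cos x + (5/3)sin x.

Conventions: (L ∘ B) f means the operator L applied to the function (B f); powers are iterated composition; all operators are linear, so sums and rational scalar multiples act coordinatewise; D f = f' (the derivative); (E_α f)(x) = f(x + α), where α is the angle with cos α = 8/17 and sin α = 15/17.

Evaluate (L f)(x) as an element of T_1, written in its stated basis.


g(x) = (239/102)cos x - (63/17)sin x

E_alpha f = (37/17)cos x - (55/102)sin x
D f = (5/3)cos x - (3/2)sin x
(E_alpha + D) f = (196/51)cos x - (104/51)sin x
D f = (5/3)cos x - (3/2)sin x
D D f = -(3/2)cos x - (5/3)sin x
((E_alpha + D) + D^2) f = (239/102)cos x - (63/17)sin x


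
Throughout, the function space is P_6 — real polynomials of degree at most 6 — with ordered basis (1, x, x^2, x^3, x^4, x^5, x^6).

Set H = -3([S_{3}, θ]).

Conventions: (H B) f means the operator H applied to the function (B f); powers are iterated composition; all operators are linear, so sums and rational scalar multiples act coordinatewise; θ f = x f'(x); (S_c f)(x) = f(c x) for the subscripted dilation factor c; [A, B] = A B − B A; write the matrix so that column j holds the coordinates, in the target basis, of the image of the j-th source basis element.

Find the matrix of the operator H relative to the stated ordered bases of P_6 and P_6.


the matrix is [[0, 0, 0, 0, 0, 0, 0]; [0, 0, 0, 0, 0, 0, 0]; [0, 0, 0, 0, 0, 0, 0]; [0, 0, 0, 0, 0, 0, 0]; [0, 0, 0, 0, 0, 0, 0]; [0, 0, 0, 0, 0, 0, 0]; [0, 0, 0, 0, 0, 0, 0]] (rows listed top to bottom)

image of 1: 0
image of x: 0
image of x^2: 0
image of x^3: 0
image of x^4: 0
image of x^5: 0
image of x^6: 0
each image's coordinates form column j of the matrix


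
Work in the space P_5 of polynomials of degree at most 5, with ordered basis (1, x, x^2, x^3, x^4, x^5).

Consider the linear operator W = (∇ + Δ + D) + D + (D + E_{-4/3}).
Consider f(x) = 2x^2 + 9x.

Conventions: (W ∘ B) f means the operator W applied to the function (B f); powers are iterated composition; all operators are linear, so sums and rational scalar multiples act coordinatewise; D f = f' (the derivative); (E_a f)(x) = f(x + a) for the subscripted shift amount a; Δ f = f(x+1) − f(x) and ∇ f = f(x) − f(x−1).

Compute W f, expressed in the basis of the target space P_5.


the result is g(x) = 2x^2 + (71/3)x + 329/9

∇ f = 4x + 7
Δ f = 4x + 11
D f = 4x + 9
(∇ + Δ + D) f = 12x + 27
D f = 4x + 9
D f = 4x + 9
E_{-4/3} f = 2x^2 + (11/3)x - 76/9
(D + E_{-4/3}) f = 2x^2 + (23/3)x + 5/9
((∇ + Δ + D) + D + (D + E_{-4/3})) f = 2x^2 + (71/3)x + 329/9


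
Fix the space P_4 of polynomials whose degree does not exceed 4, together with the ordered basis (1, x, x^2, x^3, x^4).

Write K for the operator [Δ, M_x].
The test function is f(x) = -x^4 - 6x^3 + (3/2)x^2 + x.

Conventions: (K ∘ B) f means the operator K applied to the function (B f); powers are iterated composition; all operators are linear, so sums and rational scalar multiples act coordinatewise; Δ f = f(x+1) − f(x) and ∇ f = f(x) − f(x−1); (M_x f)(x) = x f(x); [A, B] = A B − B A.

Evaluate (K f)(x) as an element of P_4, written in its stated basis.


the result is g(x) = -x^4 - 10x^3 - (45/2)x^2 - 18x - 9/2

M_x f = -x^5 - 6x^4 + (3/2)x^3 + x^2
Δ M_x f = -5x^4 - 34x^3 - (83/2)x^2 - (45/2)x - 9/2
Δ f = -4x^3 - 24x^2 - 19x - 9/2
M_x Δ f = -4x^4 - 24x^3 - 19x^2 - (9/2)x
[Δ, M_x] f = -x^4 - 10x^3 - (45/2)x^2 - 18x - 9/2
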